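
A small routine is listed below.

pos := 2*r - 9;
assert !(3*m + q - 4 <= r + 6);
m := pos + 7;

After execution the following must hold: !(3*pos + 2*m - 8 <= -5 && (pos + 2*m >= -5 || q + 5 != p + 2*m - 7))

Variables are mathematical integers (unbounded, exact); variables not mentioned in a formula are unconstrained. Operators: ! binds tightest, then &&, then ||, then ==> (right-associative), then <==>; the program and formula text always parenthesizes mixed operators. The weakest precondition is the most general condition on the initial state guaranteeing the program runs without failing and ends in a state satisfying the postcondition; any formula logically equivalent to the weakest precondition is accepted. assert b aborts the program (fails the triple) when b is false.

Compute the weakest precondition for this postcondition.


Working backward. After the program, the postcondition !(3*pos + 2*m - 8 <= -5 && (pos + 2*m >= -5 || q + 5 != p + 2*m - 7)) must hold; in canonical form it is !(2*m + 3*pos <= 3 && (2*m + pos >= -5 || q != 2*m + p - 12)).
Before m := pos + 7: !(5*pos <= -11 && (3*pos >= -19 || q != p + 2*pos + 2))
Before assert !(3*m + q - 4 <= r + 6): (!(3*m + q <= r + 10)) && (!(5*pos <= -11 && (3*pos >= -19 || q != p + 2*pos + 2)))
Before pos := 2*r - 9: (!(3*m + q <= r + 10)) && (!(10*r <= 34 && (6*r >= 8 || q != p + 4*r - 16)))
Answer: WP = (!(3*m + q <= r + 10)) && (!(10*r <= 34 && (6*r >= 8 || q != p + 4*r - 16)))


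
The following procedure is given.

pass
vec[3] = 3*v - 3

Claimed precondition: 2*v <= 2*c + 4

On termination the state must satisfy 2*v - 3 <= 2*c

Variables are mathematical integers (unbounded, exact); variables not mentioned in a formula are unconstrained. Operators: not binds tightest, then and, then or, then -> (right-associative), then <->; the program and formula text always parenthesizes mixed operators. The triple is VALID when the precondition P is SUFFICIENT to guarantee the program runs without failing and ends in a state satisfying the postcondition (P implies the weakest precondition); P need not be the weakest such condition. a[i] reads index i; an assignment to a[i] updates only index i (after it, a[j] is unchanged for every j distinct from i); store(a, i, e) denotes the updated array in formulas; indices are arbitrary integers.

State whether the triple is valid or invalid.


Working backward. After the program, the postcondition 2*v - 3 <= 2*c must hold; in canonical form it is 2*v <= 2*c + 3.
Before vec[3] := 3*v - 3: 2*v <= 2*c + 3
Before skip: 2*v <= 2*c + 3
The weakest precondition is 2*v <= 2*c + 3.
Check whether 2*v <= 2*c + 4 implies it.
Countermodel: at the initial state c = -2, v = 0, the precondition holds but the weakest precondition fails.
Answer: invalid


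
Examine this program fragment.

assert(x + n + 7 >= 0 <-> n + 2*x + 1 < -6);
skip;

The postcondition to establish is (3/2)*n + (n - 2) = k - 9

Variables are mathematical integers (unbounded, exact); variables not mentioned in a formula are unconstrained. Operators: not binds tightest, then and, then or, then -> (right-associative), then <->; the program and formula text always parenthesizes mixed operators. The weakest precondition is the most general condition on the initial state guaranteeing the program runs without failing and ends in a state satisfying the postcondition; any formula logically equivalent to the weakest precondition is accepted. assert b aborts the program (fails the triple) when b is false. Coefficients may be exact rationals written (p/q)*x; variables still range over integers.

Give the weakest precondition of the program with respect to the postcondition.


Working backward. After the program, the postcondition (3/2)*n + (n - 2) = k - 9 must hold; in canonical form it is (5/2)*n = k - 7.
Before skip: (5/2)*n = k - 7
Before assert x + n + 7 >= 0 <-> n + 2*x + 1 < -6: (n + x >= -7 <-> n + 2*x < -7) and (5/2)*n = k - 7
Answer: WP = (n + x >= -7 <-> n + 2*x < -7) and (5/2)*n = k - 7


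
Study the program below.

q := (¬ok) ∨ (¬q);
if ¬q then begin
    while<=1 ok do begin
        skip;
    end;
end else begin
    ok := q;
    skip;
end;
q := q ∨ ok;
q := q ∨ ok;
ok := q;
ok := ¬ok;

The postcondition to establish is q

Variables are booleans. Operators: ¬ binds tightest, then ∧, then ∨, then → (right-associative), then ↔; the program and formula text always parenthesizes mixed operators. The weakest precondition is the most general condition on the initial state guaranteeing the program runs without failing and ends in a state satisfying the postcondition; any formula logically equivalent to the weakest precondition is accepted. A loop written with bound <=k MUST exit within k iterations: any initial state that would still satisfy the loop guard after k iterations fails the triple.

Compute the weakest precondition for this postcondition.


Working backward. After the program, q must hold.
Before ok := ¬ok: q
Before ok := q: q
Before q := q ∨ ok: q ∨ ok
Before q := q ∨ ok: q ∨ ok
Then branch requires (ok → ((¬ok) ∧ (q ∨ ok))) ∧ ((¬ok) → (q ∨ ok)); else branch requires q.
Before the if: (¬q) → ((ok → ((¬ok) ∧ (q ∨ ok))) ∧ ((¬ok) → (q ∨ ok)))
Before q := (¬ok) ∨ (¬q): (¬((¬ok) ∨ (¬q))) → (ok → (¬ok))
Answer: WP = (¬((¬ok) ∨ (¬q))) → (ok → (¬ok))


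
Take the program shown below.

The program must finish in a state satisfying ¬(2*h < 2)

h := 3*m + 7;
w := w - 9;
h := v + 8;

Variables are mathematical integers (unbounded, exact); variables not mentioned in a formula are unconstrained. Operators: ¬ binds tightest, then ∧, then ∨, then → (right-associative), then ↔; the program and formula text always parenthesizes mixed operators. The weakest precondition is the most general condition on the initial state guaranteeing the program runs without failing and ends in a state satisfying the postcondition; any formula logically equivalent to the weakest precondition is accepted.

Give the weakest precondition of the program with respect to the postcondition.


Working backward. After the program, ¬(2*h < 2) must hold.
Before h := v + 8: ¬(2*v < -14)
Before w := w - 9: ¬(2*v < -14)
Before h := 3*m + 7: ¬(2*v < -14)
Answer: WP = ¬(2*v < -14)


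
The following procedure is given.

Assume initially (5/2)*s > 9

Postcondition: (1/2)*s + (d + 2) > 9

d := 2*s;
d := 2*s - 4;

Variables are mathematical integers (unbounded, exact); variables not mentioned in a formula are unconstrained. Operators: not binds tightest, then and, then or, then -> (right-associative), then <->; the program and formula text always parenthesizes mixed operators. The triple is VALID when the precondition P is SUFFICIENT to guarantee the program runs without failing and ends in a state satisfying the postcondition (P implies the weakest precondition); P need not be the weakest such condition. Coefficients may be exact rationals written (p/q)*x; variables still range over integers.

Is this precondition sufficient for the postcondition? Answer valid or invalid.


Working backward. After the program, the postcondition (1/2)*s + (d + 2) > 9 must hold; in canonical form it is d + (1/2)*s > 7.
Before d := 2*s - 4: (5/2)*s > 11
Before d := 2*s: (5/2)*s > 11
The weakest precondition is (5/2)*s > 11.
Check whether (5/2)*s > 9 implies it.
Countermodel: at the initial state s = 4, the precondition holds but the weakest precondition fails.
Answer: invalid


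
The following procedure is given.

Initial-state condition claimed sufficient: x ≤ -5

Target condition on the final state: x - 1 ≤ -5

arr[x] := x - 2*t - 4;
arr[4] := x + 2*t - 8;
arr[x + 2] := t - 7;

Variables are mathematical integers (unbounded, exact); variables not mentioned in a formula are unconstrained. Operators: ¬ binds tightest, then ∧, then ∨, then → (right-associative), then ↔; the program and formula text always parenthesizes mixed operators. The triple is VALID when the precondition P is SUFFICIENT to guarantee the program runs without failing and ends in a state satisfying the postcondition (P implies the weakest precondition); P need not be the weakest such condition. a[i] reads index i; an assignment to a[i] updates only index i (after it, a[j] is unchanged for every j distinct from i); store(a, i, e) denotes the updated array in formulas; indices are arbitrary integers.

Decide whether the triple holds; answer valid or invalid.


Working backward. After the program, the postcondition x - 1 ≤ -5 must hold; in canonical form it is x ≤ -4.
Before arr[x + 2] := t - 7: x ≤ -4
Before arr[4] := x + 2*t - 8: x ≤ -4
Before arr[x] := x - 2*t - 4: x ≤ -4
The weakest precondition is x ≤ -4.
Check whether x ≤ -5 implies it.
Every state satisfying the precondition satisfies the weakest precondition: the implication holds.
Answer: valid


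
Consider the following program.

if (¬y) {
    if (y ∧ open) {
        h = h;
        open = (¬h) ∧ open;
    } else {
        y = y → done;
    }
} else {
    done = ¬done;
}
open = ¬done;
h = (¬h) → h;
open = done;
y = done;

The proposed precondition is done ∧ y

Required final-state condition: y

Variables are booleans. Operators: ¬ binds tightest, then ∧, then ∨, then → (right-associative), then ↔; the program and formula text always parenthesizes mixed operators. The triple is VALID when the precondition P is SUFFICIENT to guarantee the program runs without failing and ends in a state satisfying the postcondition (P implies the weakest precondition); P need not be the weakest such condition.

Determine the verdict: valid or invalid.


Working backward. After the program, y must hold.
Before y := done: done
Before open := done: done
Before h := (¬h) → h: done
Before open := ¬done: done
Then branch requires ((y ∧ open) → done) ∧ ((¬(y ∧ open)) → done); else branch requires ¬done.
Before the if: ((¬y) → (((y ∧ open) → done) ∧ ((¬(y ∧ open)) → done))) ∧ (y → (¬done))
The weakest precondition is ((¬y) → (((y ∧ open) → done) ∧ ((¬(y ∧ open)) → done))) ∧ (y → (¬done)).
Check whether done ∧ y implies it.
Countermodel: at the initial state done = true, open = false, y = true, the precondition holds but the weakest precondition fails.
Answer: invalid


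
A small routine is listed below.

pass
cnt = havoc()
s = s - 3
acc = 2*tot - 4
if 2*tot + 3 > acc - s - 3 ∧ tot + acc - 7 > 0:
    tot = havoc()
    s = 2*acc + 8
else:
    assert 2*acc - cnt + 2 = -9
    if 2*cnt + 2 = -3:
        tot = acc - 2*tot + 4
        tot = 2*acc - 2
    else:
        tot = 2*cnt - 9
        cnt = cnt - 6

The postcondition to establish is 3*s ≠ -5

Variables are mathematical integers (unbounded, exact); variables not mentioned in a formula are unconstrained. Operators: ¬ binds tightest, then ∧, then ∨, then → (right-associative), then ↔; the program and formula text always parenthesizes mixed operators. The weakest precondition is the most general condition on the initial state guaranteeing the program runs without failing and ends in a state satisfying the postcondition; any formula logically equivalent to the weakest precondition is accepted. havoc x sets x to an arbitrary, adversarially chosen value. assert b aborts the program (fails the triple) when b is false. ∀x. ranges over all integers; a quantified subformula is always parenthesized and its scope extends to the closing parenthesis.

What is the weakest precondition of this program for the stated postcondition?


Working backward. After the program, 3*s ≠ -5 must hold.
Then branch requires 6*acc ≠ -29; else branch requires 2*acc = cnt - 11 ∧ (2*cnt = -5 → 3*s ≠ -5) ∧ ((¬(2*cnt = -5)) → 3*s ≠ -5).
Before the if: ((s + 2*tot > acc - 6 ∧ acc + tot > 7) → 6*acc ≠ -29) ∧ ((¬(s + 2*tot > acc - 6 ∧ acc + tot > 7)) → (2*acc = cnt - 11 ∧ (2*cnt = -5 → 3*s ≠ -5) ∧ ((¬(2*cnt = -5)) → 3*s ≠ -5)))
Before acc := 2*tot - 4: ((s > -10 ∧ 3*tot > 11) → 12*tot ≠ -5) ∧ ((¬(s > -10 ∧ 3*tot > 11)) → (4*tot = cnt - 3 ∧ (2*cnt = -5 → 3*s ≠ -5) ∧ ((¬(2*cnt = -5)) → 3*s ≠ -5)))
Before s := s - 3: ((s > -7 ∧ 3*tot > 11) → 12*tot ≠ -5) ∧ ((¬(s > -7 ∧ 3*tot > 11)) → (4*tot = cnt - 3 ∧ (2*cnt = -5 → 3*s ≠ 4) ∧ ((¬(2*cnt = -5)) → 3*s ≠ 4)))
Before havoc cnt: ∀cnt_1. (((s > -7 ∧ 3*tot > 11) → 12*tot ≠ -5) ∧ ((¬(s > -7 ∧ 3*tot > 11)) → (4*tot = cnt_1 - 3 ∧ (2*cnt_1 = -5 → 3*s ≠ 4) ∧ ((¬(2*cnt_1 = -5)) → 3*s ≠ 4))))
Before skip: ∀cnt_1. (((s > -7 ∧ 3*tot > 11) → 12*tot ≠ -5) ∧ ((¬(s > -7 ∧ 3*tot > 11)) → (4*tot = cnt_1 - 3 ∧ (2*cnt_1 = -5 → 3*s ≠ 4) ∧ ((¬(2*cnt_1 = -5)) → 3*s ≠ 4))))
Answer: WP = ∀cnt_1. (((s > -7 ∧ 3*tot > 11) → 12*tot ≠ -5) ∧ ((¬(s > -7 ∧ 3*tot > 11)) → (4*tot = cnt_1 - 3 ∧ (2*cnt_1 = -5 → 3*s ≠ 4) ∧ ((¬(2*cnt_1 = -5)) → 3*s ≠ 4))))


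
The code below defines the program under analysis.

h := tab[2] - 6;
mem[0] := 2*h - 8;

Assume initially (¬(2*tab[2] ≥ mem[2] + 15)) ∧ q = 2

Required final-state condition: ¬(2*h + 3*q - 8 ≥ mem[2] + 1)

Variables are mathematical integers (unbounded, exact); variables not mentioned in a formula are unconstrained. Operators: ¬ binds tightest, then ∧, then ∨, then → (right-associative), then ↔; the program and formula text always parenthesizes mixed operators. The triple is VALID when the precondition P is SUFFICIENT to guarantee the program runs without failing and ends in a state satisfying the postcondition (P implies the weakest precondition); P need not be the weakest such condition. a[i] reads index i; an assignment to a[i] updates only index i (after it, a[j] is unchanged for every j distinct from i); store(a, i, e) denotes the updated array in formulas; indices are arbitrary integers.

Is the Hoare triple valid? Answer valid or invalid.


Working backward. After the program, the postcondition ¬(2*h + 3*q - 8 ≥ mem[2] + 1) must hold; in canonical form it is ¬(2*h + 3*q ≥ mem[2] + 9).
Before mem[0] := 2*h - 8: ¬(2*h + 3*q ≥ mem[2] + 9)
Before h := tab[2] - 6: ¬(2*tab[2] + 3*q ≥ mem[2] + 21)
The weakest precondition is ¬(2*tab[2] + 3*q ≥ mem[2] + 21).
Check whether (¬(2*tab[2] ≥ mem[2] + 15)) ∧ q = 2 implies it.
Every state satisfying the precondition satisfies the weakest precondition: the implication holds.
Answer: valid


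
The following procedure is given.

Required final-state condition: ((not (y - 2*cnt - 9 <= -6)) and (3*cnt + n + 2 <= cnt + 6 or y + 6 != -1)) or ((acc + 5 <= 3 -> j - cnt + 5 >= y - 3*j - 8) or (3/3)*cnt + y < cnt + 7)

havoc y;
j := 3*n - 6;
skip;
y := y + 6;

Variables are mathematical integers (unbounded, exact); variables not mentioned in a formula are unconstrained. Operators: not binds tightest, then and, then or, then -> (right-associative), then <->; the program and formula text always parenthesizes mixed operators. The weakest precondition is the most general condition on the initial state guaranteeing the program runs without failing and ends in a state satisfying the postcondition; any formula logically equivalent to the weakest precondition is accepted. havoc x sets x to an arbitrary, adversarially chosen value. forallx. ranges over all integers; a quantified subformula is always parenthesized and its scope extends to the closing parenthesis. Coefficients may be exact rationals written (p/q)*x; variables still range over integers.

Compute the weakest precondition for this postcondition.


Working backward. After the program, the postcondition ((not (y - 2*cnt - 9 <= -6)) and (3*cnt + n + 2 <= cnt + 6 or y + 6 != -1)) or ((acc + 5 <= 3 -> j - cnt + 5 >= y - 3*j - 8) or (3/3)*cnt + y < cnt + 7) must hold; in canonical form it is ((not (y <= 2*cnt + 3)) and (2*cnt + n <= 4 or y != -7)) or (acc <= -2 -> 4*j >= cnt + y - 13) or y < 7.
Before y := y + 6: ((not (y <= 2*cnt - 3)) and (2*cnt + n <= 4 or y != -13)) or (acc <= -2 -> 4*j >= cnt + y - 7) or y < 1
Before skip: ((not (y <= 2*cnt - 3)) and (2*cnt + n <= 4 or y != -13)) or (acc <= -2 -> 4*j >= cnt + y - 7) or y < 1
Before j := 3*n - 6: ((not (y <= 2*cnt - 3)) and (2*cnt + n <= 4 or y != -13)) or (acc <= -2 -> 12*n >= cnt + y + 17) or y < 1
Before havoc y: forall y_1. (((not (y_1 <= 2*cnt - 3)) and (2*cnt + n <= 4 or y_1 != -13)) or (acc <= -2 -> 12*n >= cnt + y_1 + 17) or y_1 < 1)
Answer: WP = forall y_1. (((not (y_1 <= 2*cnt - 3)) and (2*cnt + n <= 4 or y_1 != -13)) or (acc <= -2 -> 12*n >= cnt + y_1 + 17) or y_1 < 1)


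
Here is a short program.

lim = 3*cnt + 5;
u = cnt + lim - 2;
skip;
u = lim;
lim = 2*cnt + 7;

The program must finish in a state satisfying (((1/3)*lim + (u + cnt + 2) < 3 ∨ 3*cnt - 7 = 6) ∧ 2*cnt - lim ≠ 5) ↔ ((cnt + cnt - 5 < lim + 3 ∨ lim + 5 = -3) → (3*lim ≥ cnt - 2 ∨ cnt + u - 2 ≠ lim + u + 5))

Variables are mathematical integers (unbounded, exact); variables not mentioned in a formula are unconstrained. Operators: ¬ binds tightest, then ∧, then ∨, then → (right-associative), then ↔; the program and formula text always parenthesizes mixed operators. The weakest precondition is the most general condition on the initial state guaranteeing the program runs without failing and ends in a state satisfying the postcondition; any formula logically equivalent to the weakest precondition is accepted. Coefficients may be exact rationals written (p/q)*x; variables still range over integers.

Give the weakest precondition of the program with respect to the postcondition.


Working backward. After the program, the postcondition (((1/3)*lim + (u + cnt + 2) < 3 ∨ 3*cnt - 7 = 6) ∧ 2*cnt - lim ≠ 5) ↔ ((cnt + cnt - 5 < lim + 3 ∨ lim + 5 = -3) → (3*lim ≥ cnt - 2 ∨ cnt + u - 2 ≠ lim + u + 5)) must hold; in canonical form it is ((cnt + (1/3)*lim + u < 1 ∨ 3*cnt = 13) ∧ 2*cnt ≠ lim + 5) ↔ ((2*cnt < lim + 8 ∨ lim = -8) → (3*lim ≥ cnt - 2 ∨ cnt ≠ lim + 7)).
Before lim := 2*cnt + 7: ((5/3)*cnt + u < -4/3 ∨ 3*cnt = 13) ↔ (5*cnt ≥ -23 ∨ cnt ≠ -14)
Before u := lim: ((5/3)*cnt + lim < -4/3 ∨ 3*cnt = 13) ↔ (5*cnt ≥ -23 ∨ cnt ≠ -14)
Before skip: ((5/3)*cnt + lim < -4/3 ∨ 3*cnt = 13) ↔ (5*cnt ≥ -23 ∨ cnt ≠ -14)
Before u := cnt + lim - 2: ((5/3)*cnt + lim < -4/3 ∨ 3*cnt = 13) ↔ (5*cnt ≥ -23 ∨ cnt ≠ -14)
Before lim := 3*cnt + 5: ((14/3)*cnt < -19/3 ∨ 3*cnt = 13) ↔ (5*cnt ≥ -23 ∨ cnt ≠ -14)
Answer: WP = ((14/3)*cnt < -19/3 ∨ 3*cnt = 13) ↔ (5*cnt ≥ -23 ∨ cnt ≠ -14)


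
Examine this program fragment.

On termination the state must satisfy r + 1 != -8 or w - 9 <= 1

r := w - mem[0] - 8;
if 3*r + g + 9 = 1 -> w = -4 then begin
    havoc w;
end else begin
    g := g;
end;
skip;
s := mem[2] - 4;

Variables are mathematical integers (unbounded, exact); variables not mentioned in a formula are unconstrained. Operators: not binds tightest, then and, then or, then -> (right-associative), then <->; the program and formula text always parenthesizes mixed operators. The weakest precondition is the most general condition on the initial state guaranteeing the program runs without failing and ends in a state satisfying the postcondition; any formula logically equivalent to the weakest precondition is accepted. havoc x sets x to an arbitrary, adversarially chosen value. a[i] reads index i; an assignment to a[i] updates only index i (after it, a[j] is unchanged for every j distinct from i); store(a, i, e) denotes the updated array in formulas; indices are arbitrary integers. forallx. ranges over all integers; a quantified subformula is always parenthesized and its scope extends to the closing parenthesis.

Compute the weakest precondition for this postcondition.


Working backward. After the program, the postcondition r + 1 != -8 or w - 9 <= 1 must hold; in canonical form it is r != -9 or w <= 10.
Before s := mem[2] - 4: r != -9 or w <= 10
Before skip: r != -9 or w <= 10
Then branch requires forall w_1. (r != -9 or w_1 <= 10); else branch requires r != -9 or w <= 10.
Before the if: ((g + 3*r = -8 -> w = -4) -> (forall w_1. (r != -9 or w_1 <= 10))) and ((not (g + 3*r = -8 -> w = -4)) -> (r != -9 or w <= 10))
Before r := w - mem[0] - 8: ((g + 3*w = 3*mem[0] + 16 -> w = -4) -> (forall w_1. (w != mem[0] - 1 or w_1 <= 10))) and ((not (g + 3*w = 3*mem[0] + 16 -> w = -4)) -> (w != mem[0] - 1 or w <= 10))
Answer: WP = ((g + 3*w = 3*mem[0] + 16 -> w = -4) -> (forall w_1. (w != mem[0] - 1 or w_1 <= 10))) and ((not (g + 3*w = 3*mem[0] + 16 -> w = -4)) -> (w != mem[0] - 1 or w <= 10))


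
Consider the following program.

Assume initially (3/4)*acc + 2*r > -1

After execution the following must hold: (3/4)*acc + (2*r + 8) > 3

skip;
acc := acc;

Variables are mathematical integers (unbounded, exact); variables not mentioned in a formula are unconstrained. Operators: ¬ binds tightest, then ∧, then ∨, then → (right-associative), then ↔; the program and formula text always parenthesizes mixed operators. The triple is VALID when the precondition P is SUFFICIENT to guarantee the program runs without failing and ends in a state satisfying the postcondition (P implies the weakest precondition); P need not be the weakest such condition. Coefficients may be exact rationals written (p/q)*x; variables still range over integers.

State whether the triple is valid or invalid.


Working backward. After the program, the postcondition (3/4)*acc + (2*r + 8) > 3 must hold; in canonical form it is (3/4)*acc + 2*r > -5.
Before acc := acc: (3/4)*acc + 2*r > -5
Before skip: (3/4)*acc + 2*r > -5
The weakest precondition is (3/4)*acc + 2*r > -5.
Check whether (3/4)*acc + 2*r > -1 implies it.
Every state satisfying the precondition satisfies the weakest precondition: the implication holds.
Answer: valid


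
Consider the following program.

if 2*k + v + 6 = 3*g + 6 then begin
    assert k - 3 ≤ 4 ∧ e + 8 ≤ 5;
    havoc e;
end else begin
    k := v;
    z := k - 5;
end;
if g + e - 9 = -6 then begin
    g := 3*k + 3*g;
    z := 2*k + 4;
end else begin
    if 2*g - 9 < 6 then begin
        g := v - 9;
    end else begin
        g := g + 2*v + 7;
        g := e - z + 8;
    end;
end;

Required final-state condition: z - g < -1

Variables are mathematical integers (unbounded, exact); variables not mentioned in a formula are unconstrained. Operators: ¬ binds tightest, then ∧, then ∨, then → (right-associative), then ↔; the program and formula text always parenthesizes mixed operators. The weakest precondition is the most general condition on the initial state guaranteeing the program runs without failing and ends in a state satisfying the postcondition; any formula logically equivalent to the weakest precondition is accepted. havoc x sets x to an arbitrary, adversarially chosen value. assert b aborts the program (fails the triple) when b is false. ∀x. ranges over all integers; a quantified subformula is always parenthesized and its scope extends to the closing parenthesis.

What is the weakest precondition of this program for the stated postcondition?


Working backward. After the program, the postcondition z - g < -1 must hold; in canonical form it is z < g - 1.
Then branch requires 3*g + k > 5; else branch requires (2*g < 15 → z < v - 10) ∧ ((¬(2*g < 15)) → 2*z < e + 7).
Before the if: (e + g = 3 → 3*g + k > 5) ∧ ((¬(e + g = 3)) → ((2*g < 15 → z < v - 10) ∧ ((¬(2*g < 15)) → 2*z < e + 7)))
Then branch requires k ≤ 7 ∧ e ≤ -3 ∧ (∀e_1. ((e_1 + g = 3 → 3*g + k > 5) ∧ ((¬(e_1 + g = 3)) → ((2*g < 15 → z < v - 10) ∧ ((¬(2*g < 15)) → 2*z < e_1 + 7))))); else branch requires (e + g = 3 → 3*g + v > 5) ∧ ((¬(e + g = 3)) → ((¬(2*g < 15)) ∧ ((¬(2*g < 15)) → 2*v < e + 17))).
Before the if: (2*k + v = 3*g → (k ≤ 7 ∧ e ≤ -3 ∧ (∀e_1. ((e_1 + g = 3 → 3*g + k > 5) ∧ ((¬(e_1 + g = 3)) → ((2*g < 15 → z < v - 10) ∧ ((¬(2*g < 15)) → 2*z < e_1 + 7))))))) ∧ ((¬(2*k + v = 3*g)) → ((e + g = 3 → 3*g + v > 5) ∧ ((¬(e + g = 3)) → ((¬(2*g < 15)) ∧ ((¬(2*g < 15)) → 2*v < e + 17)))))
Answer: WP = (2*k + v = 3*g → (k ≤ 7 ∧ e ≤ -3 ∧ (∀e_1. ((e_1 + g = 3 → 3*g + k > 5) ∧ ((¬(e_1 + g = 3)) → ((2*g < 15 → z < v - 10) ∧ ((¬(2*g < 15)) → 2*z < e_1 + 7))))))) ∧ ((¬(2*k + v = 3*g)) → ((e + g = 3 → 3*g + v > 5) ∧ ((¬(e + g = 3)) → ((¬(2*g < 15)) ∧ ((¬(2*g < 15)) → 2*v < e + 17)))))


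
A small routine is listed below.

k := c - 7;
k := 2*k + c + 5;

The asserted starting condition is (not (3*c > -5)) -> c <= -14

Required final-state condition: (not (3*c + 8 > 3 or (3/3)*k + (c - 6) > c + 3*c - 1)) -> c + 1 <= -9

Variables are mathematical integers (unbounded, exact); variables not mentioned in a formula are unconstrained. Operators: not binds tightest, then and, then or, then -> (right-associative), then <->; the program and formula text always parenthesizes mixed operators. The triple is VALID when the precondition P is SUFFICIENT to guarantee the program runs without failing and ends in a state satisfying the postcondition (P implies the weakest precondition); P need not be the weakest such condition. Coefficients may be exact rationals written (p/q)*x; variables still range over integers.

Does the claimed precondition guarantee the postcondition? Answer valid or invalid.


Working backward. After the program, the postcondition (not (3*c + 8 > 3 or (3/3)*k + (c - 6) > c + 3*c - 1)) -> c + 1 <= -9 must hold; in canonical form it is (not (3*c > -5 or k > 3*c + 5)) -> c <= -10.
Before k := 2*k + c + 5: (not (3*c > -5 or 2*k > 2*c)) -> c <= -10
Before k := c - 7: (not (3*c > -5)) -> c <= -10
The weakest precondition is (not (3*c > -5)) -> c <= -10.
Check whether (not (3*c > -5)) -> c <= -14 implies it.
Every state satisfying the precondition satisfies the weakest precondition: the implication holds.
Answer: valid


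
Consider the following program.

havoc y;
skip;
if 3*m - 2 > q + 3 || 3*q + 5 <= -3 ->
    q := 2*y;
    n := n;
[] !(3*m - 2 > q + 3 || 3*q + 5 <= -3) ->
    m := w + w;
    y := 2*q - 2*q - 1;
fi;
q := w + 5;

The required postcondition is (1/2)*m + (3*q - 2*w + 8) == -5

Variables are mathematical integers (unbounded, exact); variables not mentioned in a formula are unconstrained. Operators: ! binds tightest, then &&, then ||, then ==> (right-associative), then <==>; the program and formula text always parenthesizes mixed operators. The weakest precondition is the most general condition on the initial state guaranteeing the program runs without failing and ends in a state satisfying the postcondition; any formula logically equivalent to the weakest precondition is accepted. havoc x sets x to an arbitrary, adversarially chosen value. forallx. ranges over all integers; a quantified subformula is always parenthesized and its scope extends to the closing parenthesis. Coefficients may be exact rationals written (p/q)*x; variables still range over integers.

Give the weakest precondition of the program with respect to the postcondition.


Working backward. After the program, the postcondition (1/2)*m + (3*q - 2*w + 8) == -5 must hold; in canonical form it is (1/2)*m + 3*q == 2*w - 13.
Before q := w + 5: (1/2)*m + w == -28
Then branch requires (1/2)*m + w == -28; else branch requires 2*w == -28.
Before the if: ((3*m > q + 5 || 3*q <= -8) ==> (1/2)*m + w == -28) && ((!(3*m > q + 5 || 3*q <= -8)) ==> 2*w == -28)
Before skip: ((3*m > q + 5 || 3*q <= -8) ==> (1/2)*m + w == -28) && ((!(3*m > q + 5 || 3*q <= -8)) ==> 2*w == -28)
Before havoc y: ((3*m > q + 5 || 3*q <= -8) ==> (1/2)*m + w == -28) && ((!(3*m > q + 5 || 3*q <= -8)) ==> 2*w == -28)
Answer: WP = ((3*m > q + 5 || 3*q <= -8) ==> (1/2)*m + w == -28) && ((!(3*m > q + 5 || 3*q <= -8)) ==> 2*w == -28)


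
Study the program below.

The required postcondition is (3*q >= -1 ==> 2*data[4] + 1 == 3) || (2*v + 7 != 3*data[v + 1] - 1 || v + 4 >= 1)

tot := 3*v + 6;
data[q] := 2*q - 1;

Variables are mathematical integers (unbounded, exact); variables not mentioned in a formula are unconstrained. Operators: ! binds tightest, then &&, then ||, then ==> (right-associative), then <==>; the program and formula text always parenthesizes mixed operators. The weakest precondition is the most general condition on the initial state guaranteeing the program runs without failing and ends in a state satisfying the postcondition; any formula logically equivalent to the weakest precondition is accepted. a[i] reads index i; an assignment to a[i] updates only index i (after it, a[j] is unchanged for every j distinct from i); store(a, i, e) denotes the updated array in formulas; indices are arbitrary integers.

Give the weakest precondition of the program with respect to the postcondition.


Working backward. After the program, the postcondition (3*q >= -1 ==> 2*data[4] + 1 == 3) || (2*v + 7 != 3*data[v + 1] - 1 || v + 4 >= 1) must hold; in canonical form it is (3*q >= -1 ==> 2*data[4] == 2) || 2*v != 3*data[v + 1] - 8 || v >= -3.
Before data[q] := 2*q - 1: (3*q >= -1 ==> 2*store(data, q, 2*q - 1)[4] == 2) || 2*v != 3*store(data, q, 2*q - 1)[v + 1] - 8 || v >= -3
Before tot := 3*v + 6: (3*q >= -1 ==> 2*store(data, q, 2*q - 1)[4] == 2) || 2*v != 3*store(data, q, 2*q - 1)[v + 1] - 8 || v >= -3
Answer: WP = (3*q >= -1 ==> 2*store(data, q, 2*q - 1)[4] == 2) || 2*v != 3*store(data, q, 2*q - 1)[v + 1] - 8 || v >= -3


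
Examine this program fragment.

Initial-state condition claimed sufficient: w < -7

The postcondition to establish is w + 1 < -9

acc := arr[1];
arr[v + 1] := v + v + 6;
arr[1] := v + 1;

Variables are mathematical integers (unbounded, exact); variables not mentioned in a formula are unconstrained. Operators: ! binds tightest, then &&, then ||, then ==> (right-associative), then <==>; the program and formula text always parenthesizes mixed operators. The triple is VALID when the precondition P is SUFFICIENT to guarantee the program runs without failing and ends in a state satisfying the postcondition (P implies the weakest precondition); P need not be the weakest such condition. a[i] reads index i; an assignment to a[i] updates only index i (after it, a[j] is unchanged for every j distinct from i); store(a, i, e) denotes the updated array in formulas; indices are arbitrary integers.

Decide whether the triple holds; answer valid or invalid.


Working backward. After the program, the postcondition w + 1 < -9 must hold; in canonical form it is w < -10.
Before arr[1] := v + 1: w < -10
Before arr[v + 1] := v + v + 6: w < -10
Before acc := arr[1]: w < -10
The weakest precondition is w < -10.
Check whether w < -7 implies it.
Countermodel: at the initial state w = -10, the precondition holds but the weakest precondition fails.
Answer: invalid


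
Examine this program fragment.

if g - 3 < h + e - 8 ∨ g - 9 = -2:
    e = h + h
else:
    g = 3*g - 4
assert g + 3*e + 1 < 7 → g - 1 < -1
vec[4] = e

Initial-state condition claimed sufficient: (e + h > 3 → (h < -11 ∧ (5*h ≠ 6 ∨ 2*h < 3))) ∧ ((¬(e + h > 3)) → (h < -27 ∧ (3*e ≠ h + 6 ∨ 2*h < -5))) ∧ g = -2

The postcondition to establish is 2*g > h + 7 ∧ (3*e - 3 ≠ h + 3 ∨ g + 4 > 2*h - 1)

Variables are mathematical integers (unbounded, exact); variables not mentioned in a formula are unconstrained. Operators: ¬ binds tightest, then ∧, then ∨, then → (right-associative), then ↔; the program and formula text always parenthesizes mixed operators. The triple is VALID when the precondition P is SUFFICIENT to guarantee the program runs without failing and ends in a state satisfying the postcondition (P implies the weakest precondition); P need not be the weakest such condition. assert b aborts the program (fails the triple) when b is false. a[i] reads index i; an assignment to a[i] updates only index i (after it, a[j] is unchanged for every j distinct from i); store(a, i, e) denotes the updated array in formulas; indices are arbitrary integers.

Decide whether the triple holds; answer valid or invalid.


Working backward. After the program, the postcondition 2*g > h + 7 ∧ (3*e - 3 ≠ h + 3 ∨ g + 4 > 2*h - 1) must hold; in canonical form it is 2*g > h + 7 ∧ (3*e ≠ h + 6 ∨ g > 2*h - 5).
Before vec[4] := e: 2*g > h + 7 ∧ (3*e ≠ h + 6 ∨ g > 2*h - 5)
Before assert g + 3*e + 1 < 7 → g - 1 < -1: (3*e + g < 6 → g < 0) ∧ 2*g > h + 7 ∧ (3*e ≠ h + 6 ∨ g > 2*h - 5)
Then branch requires (g + 6*h < 6 → g < 0) ∧ 2*g > h + 7 ∧ (5*h ≠ 6 ∨ g > 2*h - 5); else branch requires (3*e + 3*g < 10 → 3*g < 4) ∧ 6*g > h + 15 ∧ (3*e ≠ h + 6 ∨ 3*g > 2*h - 1).
Before the if: ((g < e + h - 5 ∨ g = 7) → ((g + 6*h < 6 → g < 0) ∧ 2*g > h + 7 ∧ (5*h ≠ 6 ∨ g > 2*h - 5))) ∧ ((¬(g < e + h - 5 ∨ g = 7)) → ((3*e + 3*g < 10 → 3*g < 4) ∧ 6*g > h + 15 ∧ (3*e ≠ h + 6 ∨ 3*g > 2*h - 1)))
The weakest precondition is ((g < e + h - 5 ∨ g = 7) → ((g + 6*h < 6 → g < 0) ∧ 2*g > h + 7 ∧ (5*h ≠ 6 ∨ g > 2*h - 5))) ∧ ((¬(g < e + h - 5 ∨ g = 7)) → ((3*e + 3*g < 10 → 3*g < 4) ∧ 6*g > h + 15 ∧ (3*e ≠ h + 6 ∨ 3*g > 2*h - 1))).
Check whether (e + h > 3 → (h < -11 ∧ (5*h ≠ 6 ∨ 2*h < 3))) ∧ ((¬(e + h > 3)) → (h < -27 ∧ (3*e ≠ h + 6 ∨ 2*h < -5))) ∧ g = -2 implies it.
Every state satisfying the precondition satisfies the weakest precondition: the implication holds.
Answer: valid


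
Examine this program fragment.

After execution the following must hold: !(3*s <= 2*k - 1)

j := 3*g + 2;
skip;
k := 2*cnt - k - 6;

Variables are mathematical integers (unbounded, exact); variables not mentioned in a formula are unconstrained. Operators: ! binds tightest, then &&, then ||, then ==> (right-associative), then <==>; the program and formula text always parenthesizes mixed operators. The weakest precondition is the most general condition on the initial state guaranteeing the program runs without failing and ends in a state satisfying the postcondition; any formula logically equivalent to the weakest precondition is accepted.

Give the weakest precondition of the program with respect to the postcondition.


Working backward. After the program, !(3*s <= 2*k - 1) must hold.
Before k := 2*cnt - k - 6: !(2*k + 3*s <= 4*cnt - 13)
Before skip: !(2*k + 3*s <= 4*cnt - 13)
Before j := 3*g + 2: !(2*k + 3*s <= 4*cnt - 13)
Answer: WP = !(2*k + 3*s <= 4*cnt - 13)


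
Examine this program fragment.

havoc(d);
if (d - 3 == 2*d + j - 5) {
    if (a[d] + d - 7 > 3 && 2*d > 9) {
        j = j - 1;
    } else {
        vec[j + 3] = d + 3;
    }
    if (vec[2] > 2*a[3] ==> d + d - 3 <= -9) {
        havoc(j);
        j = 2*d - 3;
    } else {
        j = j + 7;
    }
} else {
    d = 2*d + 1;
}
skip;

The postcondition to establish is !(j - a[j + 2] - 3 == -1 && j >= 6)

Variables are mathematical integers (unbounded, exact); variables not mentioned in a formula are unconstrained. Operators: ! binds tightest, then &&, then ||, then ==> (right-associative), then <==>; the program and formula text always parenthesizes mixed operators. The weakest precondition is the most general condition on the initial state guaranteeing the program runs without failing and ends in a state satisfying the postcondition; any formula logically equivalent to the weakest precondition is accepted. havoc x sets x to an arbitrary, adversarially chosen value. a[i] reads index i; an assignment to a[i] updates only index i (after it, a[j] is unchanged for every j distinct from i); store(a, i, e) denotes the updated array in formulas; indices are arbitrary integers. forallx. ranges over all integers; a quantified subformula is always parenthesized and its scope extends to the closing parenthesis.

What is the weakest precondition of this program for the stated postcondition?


Working backward. After the program, the postcondition !(j - a[j + 2] - 3 == -1 && j >= 6) must hold; in canonical form it is !(j == a[j + 2] + 2 && j >= 6).
Before skip: !(j == a[j + 2] + 2 && j >= 6)
Then branch requires ((a[d] + d > 10 && 2*d > 9) ==> (((vec[2] > 2*a[3] ==> 2*d <= -6) ==> (!(2*d == a[2*d - 1] + 5 && 2*d >= 9))) && ((!(vec[2] > 2*a[3] ==> 2*d <= -6)) ==> (!(j == a[j + 8] - 4 && j >= 0))))) && ((!(a[d] + d > 10 && 2*d > 9)) ==> (((store(vec, j + 3, d + 3)[2] > 2*a[3] ==> 2*d <= -6) ==> (!(2*d == a[2*d - 1] + 5 && 2*d >= 9))) && ((!(store(vec, j + 3, d + 3)[2] > 2*a[3] ==> 2*d <= -6)) ==> (!(j == a[j + 9] - 5 && j >= -1))))); else branch requires !(j == a[j + 2] + 2 && j >= 6).
Before the if: (d + j == 2 ==> (((a[d] + d > 10 && 2*d > 9) ==> (((vec[2] > 2*a[3] ==> 2*d <= -6) ==> (!(2*d == a[2*d - 1] + 5 && 2*d >= 9))) && ((!(vec[2] > 2*a[3] ==> 2*d <= -6)) ==> (!(j == a[j + 8] - 4 && j >= 0))))) && ((!(a[d] + d > 10 && 2*d > 9)) ==> (((store(vec, j + 3, d + 3)[2] > 2*a[3] ==> 2*d <= -6) ==> (!(2*d == a[2*d - 1] + 5 && 2*d >= 9))) && ((!(store(vec, j + 3, d + 3)[2] > 2*a[3] ==> 2*d <= -6)) ==> (!(j == a[j + 9] - 5 && j >= -1))))))) && ((!(d + j == 2)) ==> (!(j == a[j + 2] + 2 && j >= 6)))
Before havoc d: forall d_1. ((d_1 + j == 2 ==> (((a[d_1] + d_1 > 10 && 2*d_1 > 9) ==> (((vec[2] > 2*a[3] ==> 2*d_1 <= -6) ==> (!(2*d_1 == a[2*d_1 - 1] + 5 && 2*d_1 >= 9))) && ((!(vec[2] > 2*a[3] ==> 2*d_1 <= -6)) ==> (!(j == a[j + 8] - 4 && j >= 0))))) && ((!(a[d_1] + d_1 > 10 && 2*d_1 > 9)) ==> (((store(vec, j + 3, d_1 + 3)[2] > 2*a[3] ==> 2*d_1 <= -6) ==> (!(2*d_1 == a[2*d_1 - 1] + 5 && 2*d_1 >= 9))) && ((!(store(vec, j + 3, d_1 + 3)[2] > 2*a[3] ==> 2*d_1 <= -6)) ==> (!(j == a[j + 9] - 5 && j >= -1))))))) && ((!(d_1 + j == 2)) ==> (!(j == a[j + 2] + 2 && j >= 6))))
Answer: WP = forall d_1. ((d_1 + j == 2 ==> (((a[d_1] + d_1 > 10 && 2*d_1 > 9) ==> (((vec[2] > 2*a[3] ==> 2*d_1 <= -6) ==> (!(2*d_1 == a[2*d_1 - 1] + 5 && 2*d_1 >= 9))) && ((!(vec[2] > 2*a[3] ==> 2*d_1 <= -6)) ==> (!(j == a[j + 8] - 4 && j >= 0))))) && ((!(a[d_1] + d_1 > 10 && 2*d_1 > 9)) ==> (((store(vec, j + 3, d_1 + 3)[2] > 2*a[3] ==> 2*d_1 <= -6) ==> (!(2*d_1 == a[2*d_1 - 1] + 5 && 2*d_1 >= 9))) && ((!(store(vec, j + 3, d_1 + 3)[2] > 2*a[3] ==> 2*d_1 <= -6)) ==> (!(j == a[j + 9] - 5 && j >= -1))))))) && ((!(d_1 + j == 2)) ==> (!(j == a[j + 2] + 2 && j >= 6))))


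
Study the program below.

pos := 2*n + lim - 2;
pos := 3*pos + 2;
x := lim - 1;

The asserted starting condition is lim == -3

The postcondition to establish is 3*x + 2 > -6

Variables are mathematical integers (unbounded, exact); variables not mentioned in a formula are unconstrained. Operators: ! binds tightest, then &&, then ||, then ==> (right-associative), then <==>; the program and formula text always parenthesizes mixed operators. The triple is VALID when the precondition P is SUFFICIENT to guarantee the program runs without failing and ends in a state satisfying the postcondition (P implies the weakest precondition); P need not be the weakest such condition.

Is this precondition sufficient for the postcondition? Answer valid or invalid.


Working backward. After the program, the postcondition 3*x + 2 > -6 must hold; in canonical form it is 3*x > -8.
Before x := lim - 1: 3*lim > -5
Before pos := 3*pos + 2: 3*lim > -5
Before pos := 2*n + lim - 2: 3*lim > -5
The weakest precondition is 3*lim > -5.
Check whether lim == -3 implies it.
Countermodel: at the initial state lim = -3, the precondition holds but the weakest precondition fails.
Answer: invalid


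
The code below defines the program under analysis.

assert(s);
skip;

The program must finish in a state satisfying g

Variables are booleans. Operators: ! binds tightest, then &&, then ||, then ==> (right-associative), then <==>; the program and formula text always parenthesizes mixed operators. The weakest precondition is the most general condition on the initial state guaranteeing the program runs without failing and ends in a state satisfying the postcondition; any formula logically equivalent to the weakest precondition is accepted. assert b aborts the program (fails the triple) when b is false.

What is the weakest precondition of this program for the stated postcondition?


Working backward. After the program, g must hold.
Before skip: g
Before assert s: s && g
Answer: WP = s && g


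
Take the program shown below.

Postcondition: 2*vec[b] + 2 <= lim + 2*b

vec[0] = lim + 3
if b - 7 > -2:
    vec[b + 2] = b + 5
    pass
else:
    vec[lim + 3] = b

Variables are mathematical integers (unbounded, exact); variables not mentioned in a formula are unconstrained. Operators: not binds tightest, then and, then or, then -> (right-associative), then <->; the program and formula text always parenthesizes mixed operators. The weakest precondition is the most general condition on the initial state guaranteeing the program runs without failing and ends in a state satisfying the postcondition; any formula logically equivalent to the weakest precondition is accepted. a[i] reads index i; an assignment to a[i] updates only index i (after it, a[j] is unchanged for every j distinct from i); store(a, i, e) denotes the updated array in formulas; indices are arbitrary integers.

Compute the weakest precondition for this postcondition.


Working backward. After the program, the postcondition 2*vec[b] + 2 <= lim + 2*b must hold; in canonical form it is 2*vec[b] <= 2*b + lim - 2.
Then branch requires 2*store(vec, b + 2, b + 5)[b] <= 2*b + lim - 2; else branch requires 2*store(vec, lim + 3, b)[b] <= 2*b + lim - 2.
Before the if: (b > 5 -> 2*store(vec, b + 2, b + 5)[b] <= 2*b + lim - 2) and ((not (b > 5)) -> 2*store(vec, lim + 3, b)[b] <= 2*b + lim - 2)
Before vec[0] := lim + 3: (b > 5 -> 2*store(store(vec, 0, lim + 3), b + 2, b + 5)[b] <= 2*b + lim - 2) and ((not (b > 5)) -> 2*store(store(vec, 0, lim + 3), lim + 3, b)[b] <= 2*b + lim - 2)
Answer: WP = (b > 5 -> 2*store(store(vec, 0, lim + 3), b + 2, b + 5)[b] <= 2*b + lim - 2) and ((not (b > 5)) -> 2*store(store(vec, 0, lim + 3), lim + 3, b)[b] <= 2*b + lim - 2)
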